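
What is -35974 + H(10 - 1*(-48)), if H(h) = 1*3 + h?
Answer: -35913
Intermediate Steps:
H(h) = 3 + h
-35974 + H(10 - 1*(-48)) = -35974 + (3 + (10 - 1*(-48))) = -35974 + (3 + (10 + 48)) = -35974 + (3 + 58) = -35974 + 61 = -35913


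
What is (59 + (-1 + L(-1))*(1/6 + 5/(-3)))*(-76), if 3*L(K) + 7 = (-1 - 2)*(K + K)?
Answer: -4636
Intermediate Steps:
L(K) = -7/3 - 2*K (L(K) = -7/3 + ((-1 - 2)*(K + K))/3 = -7/3 + (-6*K)/3 = -7/3 - 2*K)
(59 + (-1 + L(-1))*(1/6 + 5/(-3)))*(-76) = (59 + (-1 + (-7/3 - 2*(-1)))*(1/6 + 5/(-3)))*(-76) = (59 + (-1 + (-7/3 + 2))*(1*(⅙) + 5*(-⅓)))*(-76) = (59 + (-1 - ⅓)*(⅙ - 5/3))*(-76) = (59 - 4/3*(-3/2))*(-76) = (59 + 2)*(-76) = 61*(-76) = -4636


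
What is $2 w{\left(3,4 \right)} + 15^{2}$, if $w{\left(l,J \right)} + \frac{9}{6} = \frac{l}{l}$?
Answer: $224$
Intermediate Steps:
$w{\left(l,J \right)} = - \frac{1}{2}$ ($w{\left(l,J \right)} = - \frac{3}{2} + \frac{l}{l} = - \frac{3}{2} + 1 = - \frac{1}{2}$)
$2 w{\left(3,4 \right)} + 15^{2} = 2 \left(- \frac{1}{2}\right) + 15^{2} = -1 + 225 = 224$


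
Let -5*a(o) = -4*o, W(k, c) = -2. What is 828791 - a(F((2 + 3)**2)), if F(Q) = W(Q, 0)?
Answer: 4143963/5 ≈ 8.2879e+5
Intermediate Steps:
F(Q) = -2
a(o) = 4*o/5 (a(o) = -(-4)*o/5 = 4*o/5)
828791 - a(F((2 + 3)**2)) = 828791 - 4*(-2)/5 = 828791 - 1*(-8/5) = 828791 + 8/5 = 4143963/5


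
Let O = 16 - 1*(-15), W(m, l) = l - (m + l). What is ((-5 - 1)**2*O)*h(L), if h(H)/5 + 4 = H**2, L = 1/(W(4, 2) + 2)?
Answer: -20925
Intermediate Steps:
W(m, l) = -m (W(m, l) = l - (l + m) = l + (-l - m) = -m)
L = -1/2 (L = 1/(-1*4 + 2) = 1/(-4 + 2) = 1/(-2) = -1/2 ≈ -0.50000)
O = 31 (O = 16 + 15 = 31)
h(H) = -20 + 5*H**2
((-5 - 1)**2*O)*h(L) = ((-5 - 1)**2*31)*(-20 + 5*(-1/2)**2) = ((-6)**2*31)*(-20 + 5*(1/4)) = (36*31)*(-20 + 5/4) = 1116*(-75/4) = -20925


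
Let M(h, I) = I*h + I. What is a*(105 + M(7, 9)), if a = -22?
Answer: -3894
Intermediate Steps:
M(h, I) = I + I*h
a*(105 + M(7, 9)) = -22*(105 + 9*(1 + 7)) = -22*(105 + 9*8) = -22*(105 + 72) = -22*177 = -3894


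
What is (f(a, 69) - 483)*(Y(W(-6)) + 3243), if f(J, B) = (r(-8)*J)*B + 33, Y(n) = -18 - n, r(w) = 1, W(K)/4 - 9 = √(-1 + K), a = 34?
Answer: 6046344 - 7584*I*√7 ≈ 6.0463e+6 - 20065.0*I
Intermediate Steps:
W(K) = 36 + 4*√(-1 + K)
f(J, B) = 33 + B*J (f(J, B) = (1*J)*B + 33 = J*B + 33 = B*J + 33 = 33 + B*J)
(f(a, 69) - 483)*(Y(W(-6)) + 3243) = ((33 + 69*34) - 483)*((-18 - (36 + 4*√(-1 - 6))) + 3243) = ((33 + 2346) - 483)*((-18 - (36 + 4*√(-7))) + 3243) = (2379 - 483)*((-18 - (36 + 4*(I*√7))) + 3243) = 1896*((-18 - (36 + 4*I*√7)) + 3243) = 1896*((-18 + (-36 - 4*I*√7)) + 3243) = 1896*((-54 - 4*I*√7) + 3243) = 1896*(3189 - 4*I*√7) = 6046344 - 7584*I*√7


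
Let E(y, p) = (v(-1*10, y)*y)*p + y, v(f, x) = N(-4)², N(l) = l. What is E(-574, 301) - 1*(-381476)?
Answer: -2383482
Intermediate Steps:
v(f, x) = 16 (v(f, x) = (-4)² = 16)
E(y, p) = y + 16*p*y (E(y, p) = (16*y)*p + y = 16*p*y + y = y + 16*p*y)
E(-574, 301) - 1*(-381476) = -574*(1 + 16*301) - 1*(-381476) = -574*(1 + 4816) + 381476 = -574*4817 + 381476 = -2764958 + 381476 = -2383482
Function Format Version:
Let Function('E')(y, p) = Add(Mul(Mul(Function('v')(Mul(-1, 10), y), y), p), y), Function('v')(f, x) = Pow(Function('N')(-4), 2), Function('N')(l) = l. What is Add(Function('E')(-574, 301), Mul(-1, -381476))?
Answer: -2383482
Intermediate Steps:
Function('v')(f, x) = 16 (Function('v')(f, x) = Pow(-4, 2) = 16)
Function('E')(y, p) = Add(y, Mul(16, p, y)) (Function('E')(y, p) = Add(Mul(Mul(16, y), p), y) = Add(Mul(16, p, y), y) = Add(y, Mul(16, p, y)))
Add(Function('E')(-574, 301), Mul(-1, -381476)) = Add(Mul(-574, Add(1, Mul(16, 301))), Mul(-1, -381476)) = Add(Mul(-574, Add(1, 4816)), 381476) = Add(Mul(-574, 4817), 381476) = Add(-2764958, 381476) = -2383482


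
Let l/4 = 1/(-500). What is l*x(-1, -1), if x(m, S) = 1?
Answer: -1/125 ≈ -0.0080000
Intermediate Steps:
l = -1/125 (l = 4/(-500) = 4*(-1/500) = -1/125 ≈ -0.0080000)
l*x(-1, -1) = -1/125*1 = -1/125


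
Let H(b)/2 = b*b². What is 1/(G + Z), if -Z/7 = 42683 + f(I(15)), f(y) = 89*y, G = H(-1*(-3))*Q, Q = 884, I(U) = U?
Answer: -1/260390 ≈ -3.8404e-6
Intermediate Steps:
H(b) = 2*b³ (H(b) = 2*(b*b²) = 2*b³)
G = 47736 (G = (2*(-1*(-3))³)*884 = (2*3³)*884 = (2*27)*884 = 54*884 = 47736)
Z = -308126 (Z = -7*(42683 + 89*15) = -7*(42683 + 1335) = -7*44018 = -308126)
1/(G + Z) = 1/(47736 - 308126) = 1/(-260390) = -1/260390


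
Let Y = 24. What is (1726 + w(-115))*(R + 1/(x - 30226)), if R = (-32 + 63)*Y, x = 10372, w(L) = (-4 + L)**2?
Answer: 234672834625/19854 ≈ 1.1820e+7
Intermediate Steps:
R = 744 (R = (-32 + 63)*24 = 31*24 = 744)
(1726 + w(-115))*(R + 1/(x - 30226)) = (1726 + (-4 - 115)**2)*(744 + 1/(10372 - 30226)) = (1726 + (-119)**2)*(744 + 1/(-19854)) = (1726 + 14161)*(744 - 1/19854) = 15887*(14771375/19854) = 234672834625/19854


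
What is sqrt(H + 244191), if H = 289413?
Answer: 2*sqrt(133401) ≈ 730.48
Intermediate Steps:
sqrt(H + 244191) = sqrt(289413 + 244191) = sqrt(533604) = 2*sqrt(133401)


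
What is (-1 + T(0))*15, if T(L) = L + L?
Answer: -15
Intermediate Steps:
T(L) = 2*L
(-1 + T(0))*15 = (-1 + 2*0)*15 = (-1 + 0)*15 = -1*15 = -15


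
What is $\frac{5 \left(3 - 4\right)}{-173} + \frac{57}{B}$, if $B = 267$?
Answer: $\frac{3732}{15397} \approx 0.24238$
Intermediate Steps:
$\frac{5 \left(3 - 4\right)}{-173} + \frac{57}{B} = \frac{5 \left(3 - 4\right)}{-173} + \frac{57}{267} = 5 \left(-1\right) \left(- \frac{1}{173}\right) + 57 \cdot \frac{1}{267} = \left(-5\right) \left(- \frac{1}{173}\right) + \frac{19}{89} = \frac{5}{173} + \frac{19}{89} = \frac{3732}{15397}$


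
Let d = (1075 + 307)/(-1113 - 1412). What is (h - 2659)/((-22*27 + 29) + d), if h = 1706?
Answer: 2406325/1428007 ≈ 1.6851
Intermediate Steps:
d = -1382/2525 (d = 1382/(-2525) = 1382*(-1/2525) = -1382/2525 ≈ -0.54733)
(h - 2659)/((-22*27 + 29) + d) = (1706 - 2659)/((-22*27 + 29) - 1382/2525) = -953/((-594 + 29) - 1382/2525) = -953/(-565 - 1382/2525) = -953/(-1428007/2525) = -953*(-2525/1428007) = 2406325/1428007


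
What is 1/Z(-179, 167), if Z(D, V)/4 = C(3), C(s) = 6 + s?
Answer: 1/36 ≈ 0.027778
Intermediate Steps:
Z(D, V) = 36 (Z(D, V) = 4*(6 + 3) = 4*9 = 36)
1/Z(-179, 167) = 1/36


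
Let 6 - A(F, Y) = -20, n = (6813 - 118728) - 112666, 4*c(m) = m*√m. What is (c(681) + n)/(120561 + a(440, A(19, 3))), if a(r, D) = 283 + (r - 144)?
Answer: -224581/121140 + 227*√681/161520 ≈ -1.8172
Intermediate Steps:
c(m) = m^(3/2)/4 (c(m) = (m*√m)/4 = m^(3/2)/4)
n = -224581 (n = -111915 - 112666 = -224581)
A(F, Y) = 26 (A(F, Y) = 6 - 1*(-20) = 6 + 20 = 26)
a(r, D) = 139 + r (a(r, D) = 283 + (-144 + r) = 139 + r)
(c(681) + n)/(120561 + a(440, A(19, 3))) = (681^(3/2)/4 - 224581)/(120561 + (139 + 440)) = ((681*√681)/4 - 224581)/(120561 + 579) = (681*√681/4 - 224581)/121140 = (-224581 + 681*√681/4)*(1/121140) = -224581/121140 + 227*√681/161520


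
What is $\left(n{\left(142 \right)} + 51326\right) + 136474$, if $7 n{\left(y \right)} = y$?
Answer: $\frac{1314742}{7} \approx 1.8782 \cdot 10^{5}$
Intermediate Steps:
$n{\left(y \right)} = \frac{y}{7}$
$\left(n{\left(142 \right)} + 51326\right) + 136474 = \left(\frac{1}{7} \cdot 142 + 51326\right) + 136474 = \left(\frac{142}{7} + 51326\right) + 136474 = \frac{359424}{7} + 136474 = \frac{1314742}{7}$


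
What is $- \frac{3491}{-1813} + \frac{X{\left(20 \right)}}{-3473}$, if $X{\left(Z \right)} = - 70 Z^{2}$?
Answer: $\frac{62888243}{6296549} \approx 9.9877$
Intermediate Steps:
$- \frac{3491}{-1813} + \frac{X{\left(20 \right)}}{-3473} = - \frac{3491}{-1813} + \frac{\left(-70\right) 20^{2}}{-3473} = \left(-3491\right) \left(- \frac{1}{1813}\right) + \left(-70\right) 400 \left(- \frac{1}{3473}\right) = \frac{3491}{1813} - - \frac{28000}{3473} = \frac{3491}{1813} + \frac{28000}{3473} = \frac{62888243}{6296549}$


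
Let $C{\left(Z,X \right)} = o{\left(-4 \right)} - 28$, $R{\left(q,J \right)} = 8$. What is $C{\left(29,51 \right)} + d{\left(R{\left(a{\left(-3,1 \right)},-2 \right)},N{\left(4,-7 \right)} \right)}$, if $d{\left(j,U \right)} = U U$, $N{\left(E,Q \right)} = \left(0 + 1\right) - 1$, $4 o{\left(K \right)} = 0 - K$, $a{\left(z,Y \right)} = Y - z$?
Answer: $-27$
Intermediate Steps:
$o{\left(K \right)} = - \frac{K}{4}$ ($o{\left(K \right)} = \frac{0 - K}{4} = \frac{\left(-1\right) K}{4} = - \frac{K}{4}$)
$N{\left(E,Q \right)} = 0$ ($N{\left(E,Q \right)} = 1 - 1 = 0$)
$d{\left(j,U \right)} = U^{2}$
$C{\left(Z,X \right)} = -27$ ($C{\left(Z,X \right)} = \left(- \frac{1}{4}\right) \left(-4\right) - 28 = 1 - 28 = -27$)
$C{\left(29,51 \right)} + d{\left(R{\left(a{\left(-3,1 \right)},-2 \right)},N{\left(4,-7 \right)} \right)} = -27 + 0^{2} = -27 + 0 = -27$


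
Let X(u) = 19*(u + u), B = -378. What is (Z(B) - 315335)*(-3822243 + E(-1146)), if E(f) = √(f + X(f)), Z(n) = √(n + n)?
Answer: 3*(315335 - 6*I*√21)*(1274081 - I*√4966) ≈ 1.2053e+12 - 1.7176e+8*I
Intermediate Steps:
Z(n) = √2*√n (Z(n) = √(2*n) = √2*√n)
X(u) = 38*u (X(u) = 19*(2*u) = 38*u)
E(f) = √39*√f (E(f) = √(f + 38*f) = √(39*f) = √39*√f)
(Z(B) - 315335)*(-3822243 + E(-1146)) = (√2*√(-378) - 315335)*(-3822243 + √39*√(-1146)) = (√2*(3*I*√42) - 315335)*(-3822243 + √39*(I*√1146)) = (6*I*√21 - 315335)*(-3822243 + 3*I*√4966) = (-315335 + 6*I*√21)*(-3822243 + 3*I*√4966) = (-3822243 + 3*I*√4966)*(-315335 + 6*I*√21)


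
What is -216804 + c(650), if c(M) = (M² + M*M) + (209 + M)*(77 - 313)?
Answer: 425472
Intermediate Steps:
c(M) = -49324 - 236*M + 2*M² (c(M) = (M² + M²) + (209 + M)*(-236) = 2*M² + (-49324 - 236*M) = -49324 - 236*M + 2*M²)
-216804 + c(650) = -216804 + (-49324 - 236*650 + 2*650²) = -216804 + (-49324 - 153400 + 2*422500) = -216804 + (-49324 - 153400 + 845000) = -216804 + 642276 = 425472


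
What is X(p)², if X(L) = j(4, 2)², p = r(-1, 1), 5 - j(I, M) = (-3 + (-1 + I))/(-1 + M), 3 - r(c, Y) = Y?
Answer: 625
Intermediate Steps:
r(c, Y) = 3 - Y
j(I, M) = 5 - (-4 + I)/(-1 + M) (j(I, M) = 5 - (-3 + (-1 + I))/(-1 + M) = 5 - (-4 + I)/(-1 + M))
p = 2 (p = 3 - 1*1 = 3 - 1 = 2)
X(L) = 25 (X(L) = ((-1 - 1*4 + 5*2)/(-1 + 2))² = ((-1 - 4 + 10)/1)² = (1*5)² = 5² = 25)
X(p)² = 25² = 625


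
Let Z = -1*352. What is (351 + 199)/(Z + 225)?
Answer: -550/127 ≈ -4.3307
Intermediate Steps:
Z = -352
(351 + 199)/(Z + 225) = (351 + 199)/(-352 + 225) = 550/(-127) = 550*(-1/127) = -550/127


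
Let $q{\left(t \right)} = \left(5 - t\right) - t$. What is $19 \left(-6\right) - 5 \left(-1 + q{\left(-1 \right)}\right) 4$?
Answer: $13680$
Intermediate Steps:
$q{\left(t \right)} = 5 - 2 t$
$19 \left(-6\right) - 5 \left(-1 + q{\left(-1 \right)}\right) 4 = 19 \left(-6\right) - 5 \left(-1 + \left(5 - -2\right)\right) 4 = - 114 - 5 \left(-1 + \left(5 + 2\right)\right) 4 = - 114 - 5 \left(-1 + 7\right) 4 = - 114 \left(-5\right) 6 \cdot 4 = - 114 \left(\left(-30\right) 4\right) = \left(-114\right) \left(-120\right) = 13680$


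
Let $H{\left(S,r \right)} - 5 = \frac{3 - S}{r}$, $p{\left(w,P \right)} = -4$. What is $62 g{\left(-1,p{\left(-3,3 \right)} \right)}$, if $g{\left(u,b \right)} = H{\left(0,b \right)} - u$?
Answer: $\frac{651}{2} \approx 325.5$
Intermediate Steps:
$H{\left(S,r \right)} = 5 + \frac{3 - S}{r}$
$g{\left(u,b \right)} = - u + \frac{3 + 5 b}{b}$ ($g{\left(u,b \right)} = \frac{3 - 0 + 5 b}{b} - u = \frac{3 + 0 + 5 b}{b} - u = \frac{3 + 5 b}{b} - u = - u + \frac{3 + 5 b}{b}$)
$62 g{\left(-1,p{\left(-3,3 \right)} \right)} = 62 \left(5 - -1 + \frac{3}{-4}\right) = 62 \left(5 + 1 + 3 \left(- \frac{1}{4}\right)\right) = 62 \left(5 + 1 - \frac{3}{4}\right) = 62 \cdot \frac{21}{4} = \frac{651}{2}$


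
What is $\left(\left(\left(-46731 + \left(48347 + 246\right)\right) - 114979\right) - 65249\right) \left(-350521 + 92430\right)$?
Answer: $46034659306$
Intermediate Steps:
$\left(\left(\left(-46731 + \left(48347 + 246\right)\right) - 114979\right) - 65249\right) \left(-350521 + 92430\right) = \left(\left(\left(-46731 + 48593\right) - 114979\right) - 65249\right) \left(-258091\right) = \left(\left(1862 - 114979\right) - 65249\right) \left(-258091\right) = \left(-113117 - 65249\right) \left(-258091\right) = \left(-178366\right) \left(-258091\right) = 46034659306$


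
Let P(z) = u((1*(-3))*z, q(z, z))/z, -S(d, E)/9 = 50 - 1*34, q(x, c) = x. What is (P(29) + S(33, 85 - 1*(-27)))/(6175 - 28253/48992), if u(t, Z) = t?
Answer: -2400608/100832449 ≈ -0.023808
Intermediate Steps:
S(d, E) = -144 (S(d, E) = -9*(50 - 1*34) = -9*(50 - 34) = -9*16 = -144)
P(z) = -3 (P(z) = ((1*(-3))*z)/z = (-3*z)/z = -3)
(P(29) + S(33, 85 - 1*(-27)))/(6175 - 28253/48992) = (-3 - 144)/(6175 - 28253/48992) = -147/(6175 - 28253*1/48992) = -147/(6175 - 28253/48992) = -147/302497347/48992 = -147*48992/302497347 = -2400608/100832449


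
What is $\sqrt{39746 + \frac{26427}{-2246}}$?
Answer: $\frac{\sqrt{200439977894}}{2246} \approx 199.33$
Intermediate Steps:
$\sqrt{39746 + \frac{26427}{-2246}} = \sqrt{39746 + 26427 \left(- \frac{1}{2246}\right)} = \sqrt{39746 - \frac{26427}{2246}} = \sqrt{\frac{89243089}{2246}} = \frac{\sqrt{200439977894}}{2246}$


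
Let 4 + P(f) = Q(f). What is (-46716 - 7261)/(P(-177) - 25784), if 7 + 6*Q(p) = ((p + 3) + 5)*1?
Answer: 161931/77452 ≈ 2.0907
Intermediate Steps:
Q(p) = ⅙ + p/6 (Q(p) = -7/6 + (((p + 3) + 5)*1)/6 = -7/6 + (((3 + p) + 5)*1)/6 = -7/6 + ((8 + p)*1)/6 = -7/6 + (8 + p)/6 = -7/6 + (4/3 + p/6) = ⅙ + p/6)
P(f) = -23/6 + f/6 (P(f) = -4 + (⅙ + f/6) = -23/6 + f/6)
(-46716 - 7261)/(P(-177) - 25784) = (-46716 - 7261)/((-23/6 + (⅙)*(-177)) - 25784) = -53977/((-23/6 - 59/2) - 25784) = -53977/(-100/3 - 25784) = -53977/(-77452/3) = -53977*(-3/77452) = 161931/77452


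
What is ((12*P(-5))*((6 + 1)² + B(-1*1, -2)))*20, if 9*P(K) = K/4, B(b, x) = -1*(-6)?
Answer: -5500/3 ≈ -1833.3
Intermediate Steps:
B(b, x) = 6
P(K) = K/36 (P(K) = (K/4)/9 = K/36)
((12*P(-5))*((6 + 1)² + B(-1*1, -2)))*20 = ((12*((1/36)*(-5)))*((6 + 1)² + 6))*20 = ((12*(-5/36))*(7² + 6))*20 = -5*(49 + 6)/3*20 = -5/3*55*20 = -275/3*20 = -5500/3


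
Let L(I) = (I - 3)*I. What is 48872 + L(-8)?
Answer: 48960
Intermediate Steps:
L(I) = I*(-3 + I) (L(I) = (-3 + I)*I = I*(-3 + I))
48872 + L(-8) = 48872 - 8*(-3 - 8) = 48872 - 8*(-11) = 48872 + 88 = 48960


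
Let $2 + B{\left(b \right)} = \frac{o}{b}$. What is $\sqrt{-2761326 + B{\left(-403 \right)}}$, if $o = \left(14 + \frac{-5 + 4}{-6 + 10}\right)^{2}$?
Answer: $\frac{3 i \sqrt{797270391723}}{1612} \approx 1661.7 i$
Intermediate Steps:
$o = \frac{3025}{16}$ ($o = \left(14 - \frac{1}{4}\right)^{2} = \left(\frac{55}{4}\right)^{2} = \frac{3025}{16} \approx 189.06$)
$B{\left(b \right)} = -2 + \frac{3025}{16 b}$
$\sqrt{-2761326 + B{\left(-403 \right)}} = \sqrt{-2761326 - \left(2 - \frac{3025}{16 \left(-403\right)}\right)} = \sqrt{-2761326 + \left(-2 + \frac{3025}{16} \left(- \frac{1}{403}\right)\right)} = \sqrt{-2761326 - \frac{15921}{6448}} = \sqrt{- \frac{17805045969}{6448}} = \frac{3 i \sqrt{797270391723}}{1612}$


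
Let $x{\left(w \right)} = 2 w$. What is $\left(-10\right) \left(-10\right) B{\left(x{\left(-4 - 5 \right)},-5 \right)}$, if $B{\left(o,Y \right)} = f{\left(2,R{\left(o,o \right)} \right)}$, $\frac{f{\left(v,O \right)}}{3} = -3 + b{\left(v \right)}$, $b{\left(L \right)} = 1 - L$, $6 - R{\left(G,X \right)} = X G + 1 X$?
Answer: $-1200$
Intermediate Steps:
$R{\left(G,X \right)} = 6 - X - G X$ ($R{\left(G,X \right)} = 6 - \left(X G + 1 X\right) = 6 - \left(G X + X\right) = 6 - \left(X + G X\right) = 6 - X - G X$)
$f{\left(v,O \right)} = -6 - 3 v$ ($f{\left(v,O \right)} = 3 \left(-3 - \left(-1 + v\right)\right) = 3 \left(-2 - v\right) = -6 - 3 v$)
$B{\left(o,Y \right)} = -12$ ($B{\left(o,Y \right)} = -6 - 6 = -12$)
$\left(-10\right) \left(-10\right) B{\left(x{\left(-4 - 5 \right)},-5 \right)} = \left(-10\right) \left(-10\right) \left(-12\right) = 100 \left(-12\right) = -1200$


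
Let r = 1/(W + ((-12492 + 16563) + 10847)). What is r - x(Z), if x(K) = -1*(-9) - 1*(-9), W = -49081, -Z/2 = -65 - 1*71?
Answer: -614935/34163 ≈ -18.000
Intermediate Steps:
Z = 272 (Z = -2*(-65 - 1*71) = -2*(-65 - 71) = -2*(-136) = 272)
x(K) = 18 (x(K) = 9 + 9 = 18)
r = -1/34163 (r = 1/(-49081 + ((-12492 + 16563) + 10847)) = 1/(-49081 + (4071 + 10847)) = 1/(-49081 + 14918) = 1/(-34163) = -1/34163 ≈ -2.9271e-5)
r - x(Z) = -1/34163 - 1*18 = -1/34163 - 18 = -614935/34163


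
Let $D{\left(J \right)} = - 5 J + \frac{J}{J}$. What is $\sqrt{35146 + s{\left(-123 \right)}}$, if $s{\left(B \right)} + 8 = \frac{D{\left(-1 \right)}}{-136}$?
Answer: $\frac{\sqrt{40619477}}{34} \approx 187.45$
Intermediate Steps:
$D{\left(J \right)} = 1 - 5 J$ ($D{\left(J \right)} = - 5 J + 1 = 1 - 5 J$)
$s{\left(B \right)} = - \frac{547}{68}$ ($s{\left(B \right)} = -8 + \frac{1 - -5}{-136} = -8 + \left(1 + 5\right) \left(- \frac{1}{136}\right) = -8 + 6 \left(- \frac{1}{136}\right) = -8 - \frac{3}{68} = - \frac{547}{68}$)
$\sqrt{35146 + s{\left(-123 \right)}} = \sqrt{35146 - \frac{547}{68}} = \sqrt{\frac{2389381}{68}} = \frac{\sqrt{40619477}}{34}$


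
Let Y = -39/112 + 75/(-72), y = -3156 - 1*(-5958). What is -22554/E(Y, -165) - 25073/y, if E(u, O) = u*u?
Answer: -15289247395/1308534 ≈ -11684.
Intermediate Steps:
y = 2802 (y = -3156 + 5958 = 2802)
Y = -467/336 (Y = -39*1/112 + 75*(-1/72) = -39/112 - 25/24 = -467/336 ≈ -1.3899)
E(u, O) = u²
-22554/E(Y, -165) - 25073/y = -22554/((-467/336)²) - 25073/2802 = -22554/218089/112896 - 25073*1/2802 = -22554*112896/218089 - 25073/2802 = -2546256384/218089 - 25073/2802 = -15289247395/1308534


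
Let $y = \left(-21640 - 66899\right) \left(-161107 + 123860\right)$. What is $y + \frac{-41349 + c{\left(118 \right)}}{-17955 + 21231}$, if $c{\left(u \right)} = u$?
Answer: $\frac{10803632506477}{3276} \approx 3.2978 \cdot 10^{9}$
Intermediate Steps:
$y = 3297812133$ ($y = \left(-88539\right) \left(-37247\right) = 3297812133$)
$y + \frac{-41349 + c{\left(118 \right)}}{-17955 + 21231} = 3297812133 + \frac{-41349 + 118}{-17955 + 21231} = 3297812133 - \frac{41231}{3276} = \frac{10803632506477}{3276}$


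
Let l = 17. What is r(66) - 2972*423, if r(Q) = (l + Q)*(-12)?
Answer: -1258152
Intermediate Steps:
r(Q) = -204 - 12*Q (r(Q) = (17 + Q)*(-12) = -204 - 12*Q)
r(66) - 2972*423 = (-204 - 12*66) - 2972*423 = (-204 - 792) - 1257156 = -996 - 1257156 = -1258152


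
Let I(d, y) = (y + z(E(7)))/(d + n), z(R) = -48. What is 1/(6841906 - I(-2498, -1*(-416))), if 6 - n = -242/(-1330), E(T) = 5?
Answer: 1657301/11339097900426 ≈ 1.4616e-7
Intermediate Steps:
n = 3869/665 (n = 6 - (-242)/(-1330) = 6 - (-242)*(-1)/1330 = 6 - 1*121/665 = 6 - 121/665 = 3869/665 ≈ 5.8180)
I(d, y) = (-48 + y)/(3869/665 + d) (I(d, y) = (y - 48)/(d + 3869/665) = (-48 + y)/(3869/665 + d))
1/(6841906 - I(-2498, -1*(-416))) = 1/(6841906 - 665*(-48 - 1*(-416))/(3869 + 665*(-2498))) = 1/(6841906 - 665*(-48 + 416)/(3869 - 1661170)) = 1/(6841906 - 665*368/(-1657301)) = 1/(6841906 - 665*(-1)*368/1657301) = 1/(6841906 - 1*(-244720/1657301)) = 1/(6841906 + 244720/1657301) = 1/(11339097900426/1657301) = 1657301/11339097900426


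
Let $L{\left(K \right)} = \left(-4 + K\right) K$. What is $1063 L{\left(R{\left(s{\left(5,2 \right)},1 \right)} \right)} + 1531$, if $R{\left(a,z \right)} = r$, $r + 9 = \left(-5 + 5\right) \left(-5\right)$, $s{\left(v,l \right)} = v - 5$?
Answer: $125902$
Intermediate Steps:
$s{\left(v,l \right)} = -5 + v$
$r = -9$ ($r = -9 + \left(-5 + 5\right) \left(-5\right) = -9 + 0 \left(-5\right) = -9 + 0 = -9$)
$R{\left(a,z \right)} = -9$
$L{\left(K \right)} = K \left(-4 + K\right)$
$1063 L{\left(R{\left(s{\left(5,2 \right)},1 \right)} \right)} + 1531 = 1063 \left(- 9 \left(-4 - 9\right)\right) + 1531 = 1063 \left(\left(-9\right) \left(-13\right)\right) + 1531 = 1063 \cdot 117 + 1531 = 124371 + 1531 = 125902$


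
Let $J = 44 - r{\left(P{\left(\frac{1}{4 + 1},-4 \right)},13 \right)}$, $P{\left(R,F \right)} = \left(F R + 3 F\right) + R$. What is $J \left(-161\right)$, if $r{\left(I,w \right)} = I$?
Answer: $- \frac{45563}{5} \approx -9112.6$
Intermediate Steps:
$P{\left(R,F \right)} = R + 3 F + F R$ ($P{\left(R,F \right)} = \left(3 F + F R\right) + R = R + 3 F + F R$)
$J = \frac{283}{5}$ ($J = 44 - \left(\frac{1}{4 + 1} + 3 \left(-4\right) - \frac{4}{4 + 1}\right) = 44 - \left(\frac{1}{5} - 12 - \frac{4}{5}\right) = 44 - - \frac{63}{5} = 44 + \frac{63}{5} = \frac{283}{5} \approx 56.6$)
$J \left(-161\right) = \frac{283}{5} \left(-161\right) = - \frac{45563}{5}$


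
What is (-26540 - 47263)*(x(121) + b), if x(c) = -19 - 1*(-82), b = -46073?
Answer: 3395676030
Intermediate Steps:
x(c) = 63 (x(c) = -19 + 82 = 63)
(-26540 - 47263)*(x(121) + b) = (-26540 - 47263)*(63 - 46073) = -73803*(-46010) = 3395676030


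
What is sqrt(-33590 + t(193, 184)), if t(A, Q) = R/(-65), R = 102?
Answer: 2*I*sqrt(35481095)/65 ≈ 183.28*I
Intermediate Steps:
t(A, Q) = -102/65 (t(A, Q) = 102/(-65) = 102*(-1/65) = -102/65)
sqrt(-33590 + t(193, 184)) = sqrt(-33590 - 102/65) = sqrt(-2183452/65) = 2*I*sqrt(35481095)/65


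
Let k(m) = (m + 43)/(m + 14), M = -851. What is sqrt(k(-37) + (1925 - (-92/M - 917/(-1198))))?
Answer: sqrt(1999620041910278)/1019498 ≈ 43.862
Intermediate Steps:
k(m) = (43 + m)/(14 + m)
sqrt(k(-37) + (1925 - (-92/M - 917/(-1198)))) = sqrt((43 - 37)/(14 - 37) + (1925 - (-92/(-851) - 917/(-1198)))) = sqrt(6/(-23) + (1925 - (-92*(-1/851) - 917*(-1/1198)))) = sqrt(-1/23*6 + (1925 - (4/37 + 917/1198))) = sqrt(-6/23 + (1925 - 1*38721/44326)) = sqrt(-6/23 + (1925 - 38721/44326)) = sqrt(-6/23 + 85288829/44326) = sqrt(1961377111/1019498) = sqrt(1999620041910278)/1019498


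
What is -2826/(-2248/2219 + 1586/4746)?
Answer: 2125833066/510691 ≈ 4162.7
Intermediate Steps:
-2826/(-2248/2219 + 1586/4746) = -2826/(-2248*1/2219 + 1586*(1/4746)) = -2826/(-2248/2219 + 793/2373) = -2826/(-510691/752241) = -2826*(-752241/510691) = 2125833066/510691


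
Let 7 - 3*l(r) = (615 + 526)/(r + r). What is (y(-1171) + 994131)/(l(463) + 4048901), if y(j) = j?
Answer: 2758442880/11247852319 ≈ 0.24524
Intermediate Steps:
l(r) = 7/3 - 1141/(6*r) (l(r) = 7/3 - (615 + 526)/(3*(r + r)) = 7/3 - 1141/(3*(2*r)) = 7/3 - 1141*1/(2*r)/3 = 7/3 - 1141/(6*r))
(y(-1171) + 994131)/(l(463) + 4048901) = (-1171 + 994131)/((7/6)*(-163 + 2*463)/463 + 4048901) = 992960/((7/6)*(1/463)*(-163 + 926) + 4048901) = 992960/((7/6)*(1/463)*763 + 4048901) = 992960/(5341/2778 + 4048901) = 992960/(11247852319/2778) = 992960*(2778/11247852319) = 2758442880/11247852319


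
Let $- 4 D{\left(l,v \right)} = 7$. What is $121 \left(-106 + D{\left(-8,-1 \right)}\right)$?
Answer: $- \frac{52151}{4} \approx -13038.0$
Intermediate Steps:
$D{\left(l,v \right)} = - \frac{7}{4}$ ($D{\left(l,v \right)} = \left(- \frac{1}{4}\right) 7 = - \frac{7}{4}$)
$121 \left(-106 + D{\left(-8,-1 \right)}\right) = 121 \left(-106 - \frac{7}{4}\right) = 121 \left(- \frac{431}{4}\right) = - \frac{52151}{4}$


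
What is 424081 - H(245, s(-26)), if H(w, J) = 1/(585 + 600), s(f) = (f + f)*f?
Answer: 502535984/1185 ≈ 4.2408e+5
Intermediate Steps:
s(f) = 2*f² (s(f) = (2*f)*f = 2*f²)
H(w, J) = 1/1185
424081 - H(245, s(-26)) = 424081 - 1*1/1185 = 424081 - 1/1185 = 502535984/1185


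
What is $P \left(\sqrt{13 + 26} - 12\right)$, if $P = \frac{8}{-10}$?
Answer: $\frac{48}{5} - \frac{4 \sqrt{39}}{5} \approx 4.604$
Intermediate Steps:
$P = - \frac{4}{5}$ ($P = 8 \left(- \frac{1}{10}\right) = - \frac{4}{5} \approx -0.8$)
$P \left(\sqrt{13 + 26} - 12\right) = - \frac{4 \left(\sqrt{13 + 26} - 12\right)}{5} = - \frac{4 \left(\sqrt{39} - 12\right)}{5} = - \frac{4 \left(-12 + \sqrt{39}\right)}{5} = \frac{48}{5} - \frac{4 \sqrt{39}}{5}$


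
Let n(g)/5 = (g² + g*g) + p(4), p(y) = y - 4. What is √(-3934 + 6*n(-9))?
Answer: √926 ≈ 30.430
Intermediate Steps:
p(y) = -4 + y
n(g) = 10*g² (n(g) = 5*((g² + g*g) + (-4 + 4)) = 5*((g² + g²) + 0) = 5*(2*g² + 0) = 5*(2*g²) = 10*g²)
√(-3934 + 6*n(-9)) = √(-3934 + 6*(10*(-9)²)) = √(-3934 + 6*(10*81)) = √(-3934 + 6*810) = √(-3934 + 4860) = √926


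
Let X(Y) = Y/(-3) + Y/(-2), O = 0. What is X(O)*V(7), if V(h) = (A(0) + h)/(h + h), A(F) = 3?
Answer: 0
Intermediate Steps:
X(Y) = -5*Y/6 (X(Y) = Y*(-1/3) + Y*(-1/2) = -Y/3 - Y/2 = -5*Y/6)
V(h) = (3 + h)/(2*h) (V(h) = (3 + h)/(h + h) = (3 + h)/((2*h)) = (3 + h)*(1/(2*h)) = (3 + h)/(2*h))
X(O)*V(7) = (-5/6*0)*((1/2)*(3 + 7)/7) = 0*((1/2)*(1/7)*10) = 0*(5/7) = 0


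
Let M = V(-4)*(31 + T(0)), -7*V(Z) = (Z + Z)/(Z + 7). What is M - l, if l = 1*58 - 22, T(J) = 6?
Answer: -460/21 ≈ -21.905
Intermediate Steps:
V(Z) = -2*Z/(7*(7 + Z)) (V(Z) = -(Z + Z)/(7*(Z + 7)) = -2*Z/(7*(7 + Z)))
l = 36 (l = 58 - 22 = 36)
M = 296/21 (M = (-2*(-4)/(49 + 7*(-4)))*(31 + 6) = -2*(-4)/(49 - 28)*37 = -2*(-4)/21*37 = -2*(-4)*1/21*37 = (8/21)*37 = 296/21 ≈ 14.095)
M - l = 296/21 - 1*36 = 296/21 - 36 = -460/21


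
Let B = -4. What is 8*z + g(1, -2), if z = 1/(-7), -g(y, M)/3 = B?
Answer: 76/7 ≈ 10.857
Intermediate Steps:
g(y, M) = 12 (g(y, M) = -3*(-4) = 12)
z = -⅐ ≈ -0.14286
8*z + g(1, -2) = 8*(-⅐) + 12 = -8/7 + 12 = 76/7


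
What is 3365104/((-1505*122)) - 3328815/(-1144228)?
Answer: -1619621248781/105045851540 ≈ -15.418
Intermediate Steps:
3365104/((-1505*122)) - 3328815/(-1144228) = 3365104/(-183610) - 3328815*(-1/1144228) = 3365104*(-1/183610) + 3328815/1144228 = -1682552/91805 + 3328815/1144228 = -1619621248781/105045851540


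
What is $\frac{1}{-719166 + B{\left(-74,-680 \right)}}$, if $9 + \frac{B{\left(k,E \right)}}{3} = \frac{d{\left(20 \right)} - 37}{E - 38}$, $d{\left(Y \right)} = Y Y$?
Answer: $- \frac{718}{516381663} \approx -1.3904 \cdot 10^{-6}$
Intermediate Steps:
$d{\left(Y \right)} = Y^{2}$
$B{\left(k,E \right)} = -27 + \frac{1089}{-38 + E}$ ($B{\left(k,E \right)} = -27 + 3 \frac{20^{2} - 37}{E - 38} = -27 + 3 \frac{400 - 37}{-38 + E} = -27 + 3 \frac{363}{-38 + E} = -27 + \frac{1089}{-38 + E}$)
$\frac{1}{-719166 + B{\left(-74,-680 \right)}} = \frac{1}{-719166 + \frac{9 \left(235 - -2040\right)}{-38 - 680}} = \frac{1}{-719166 + \frac{9 \left(235 + 2040\right)}{-718}} = \frac{1}{-719166 + 9 \left(- \frac{1}{718}\right) 2275} = \frac{1}{-719166 - \frac{20475}{718}} = \frac{1}{- \frac{516381663}{718}} = - \frac{718}{516381663}$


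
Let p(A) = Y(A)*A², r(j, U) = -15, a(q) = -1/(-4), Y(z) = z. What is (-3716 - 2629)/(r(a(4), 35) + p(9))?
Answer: -2115/238 ≈ -8.8866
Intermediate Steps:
a(q) = ¼ (a(q) = -1*(-¼) = ¼)
p(A) = A³ (p(A) = A*A² = A³)
(-3716 - 2629)/(r(a(4), 35) + p(9)) = (-3716 - 2629)/(-15 + 9³) = -6345/(-15 + 729) = -6345/714 = -6345*1/714 = -2115/238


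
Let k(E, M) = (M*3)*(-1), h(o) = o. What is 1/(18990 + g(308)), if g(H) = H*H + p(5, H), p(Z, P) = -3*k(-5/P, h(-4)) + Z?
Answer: 1/113823 ≈ 8.7856e-6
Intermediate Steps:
k(E, M) = -3*M (k(E, M) = (3*M)*(-1) = -3*M)
p(Z, P) = -36 + Z (p(Z, P) = -(-9)*(-4) + Z = -3*12 + Z = -36 + Z)
g(H) = -31 + H**2 (g(H) = H*H + (-36 + 5) = H**2 - 31 = -31 + H**2)
1/(18990 + g(308)) = 1/(18990 + (-31 + 308**2)) = 1/(18990 + (-31 + 94864)) = 1/(18990 + 94833) = 1/113823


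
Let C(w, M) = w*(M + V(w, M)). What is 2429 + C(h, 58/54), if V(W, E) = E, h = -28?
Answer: 63959/27 ≈ 2368.9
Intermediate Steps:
C(w, M) = 2*M*w (C(w, M) = w*(M + M) = w*(2*M) = 2*M*w)
2429 + C(h, 58/54) = 2429 + 2*(58/54)*(-28) = 2429 + 2*(58*(1/54))*(-28) = 2429 + 2*(29/27)*(-28) = 2429 - 1624/27 = 63959/27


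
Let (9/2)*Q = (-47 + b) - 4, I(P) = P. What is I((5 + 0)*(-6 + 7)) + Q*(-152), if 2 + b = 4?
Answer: 14941/9 ≈ 1660.1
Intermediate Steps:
b = 2 (b = -2 + 4 = 2)
Q = -98/9 (Q = 2*((-47 + 2) - 4)/9 = 2*(-45 - 4)/9 = (2/9)*(-49) = -98/9 ≈ -10.889)
I((5 + 0)*(-6 + 7)) + Q*(-152) = (5 + 0)*(-6 + 7) - 98/9*(-152) = 5*1 + 14896/9 = 5 + 14896/9 = 14941/9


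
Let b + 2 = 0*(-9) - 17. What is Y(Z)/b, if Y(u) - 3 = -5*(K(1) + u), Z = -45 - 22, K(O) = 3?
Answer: -17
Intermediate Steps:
Z = -67
Y(u) = -12 - 5*u (Y(u) = 3 - 5*(3 + u) = 3 + (-15 - 5*u) = -12 - 5*u)
b = -19 (b = -2 + (0*(-9) - 17) = -2 + (0 - 17) = -2 - 17 = -19)
Y(Z)/b = (-12 - 5*(-67))/(-19) = (-12 + 335)*(-1/19) = 323*(-1/19) = -17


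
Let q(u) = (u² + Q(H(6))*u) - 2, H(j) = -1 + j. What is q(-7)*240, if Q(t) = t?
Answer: 2880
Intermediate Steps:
q(u) = -2 + u² + 5*u (q(u) = (u² + (-1 + 6)*u) - 2 = (u² + 5*u) - 2 = -2 + u² + 5*u)
q(-7)*240 = (-2 + (-7)² + 5*(-7))*240 = (-2 + 49 - 35)*240 = 12*240 = 2880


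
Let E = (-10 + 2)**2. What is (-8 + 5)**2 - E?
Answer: -55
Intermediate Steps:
E = 64 (E = (-8)**2 = 64)
(-8 + 5)**2 - E = (-8 + 5)**2 - 1*64 = (-3)**2 - 64 = 9 - 64 = -55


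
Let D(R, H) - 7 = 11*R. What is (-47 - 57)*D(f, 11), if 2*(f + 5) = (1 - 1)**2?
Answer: 4992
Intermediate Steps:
f = -5 (f = -5 + (1 - 1)**2/2 = -5 + (1/2)*0**2 = -5 + (1/2)*0 = -5 + 0 = -5)
D(R, H) = 7 + 11*R
(-47 - 57)*D(f, 11) = (-47 - 57)*(7 + 11*(-5)) = -104*(7 - 55) = -104*(-48) = 4992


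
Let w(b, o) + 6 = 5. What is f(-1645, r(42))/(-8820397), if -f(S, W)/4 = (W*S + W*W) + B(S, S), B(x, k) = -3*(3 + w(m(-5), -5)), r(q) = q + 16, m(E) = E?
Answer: -368208/8820397 ≈ -0.041745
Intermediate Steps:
r(q) = 16 + q
w(b, o) = -1 (w(b, o) = -6 + 5 = -1)
B(x, k) = -6 (B(x, k) = -3*(3 - 1) = -3*2 = -6)
f(S, W) = 24 - 4*W**2 - 4*S*W (f(S, W) = -4*((W*S + W*W) - 6) = -4*((S*W + W**2) - 6) = -4*((W**2 + S*W) - 6) = -4*(-6 + W**2 + S*W) = 24 - 4*W**2 - 4*S*W)
f(-1645, r(42))/(-8820397) = (24 - 4*(16 + 42)**2 - 4*(-1645)*(16 + 42))/(-8820397) = (24 - 4*58**2 - 4*(-1645)*58)*(-1/8820397) = (24 - 4*3364 + 381640)*(-1/8820397) = (24 - 13456 + 381640)*(-1/8820397) = 368208*(-1/8820397) = -368208/8820397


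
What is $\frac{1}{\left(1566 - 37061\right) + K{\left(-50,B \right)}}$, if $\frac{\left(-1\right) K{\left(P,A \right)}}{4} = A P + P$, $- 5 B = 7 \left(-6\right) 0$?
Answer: $- \frac{1}{35295} \approx -2.8333 \cdot 10^{-5}$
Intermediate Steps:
$B = 0$ ($B = - \frac{7 \left(-6\right) 0}{5} = - \frac{\left(-42\right) 0}{5} = \left(- \frac{1}{5}\right) 0 = 0$)
$K{\left(P,A \right)} = - 4 P - 4 A P$ ($K{\left(P,A \right)} = - 4 \left(A P + P\right) = - 4 \left(P + A P\right) = - 4 P - 4 A P$)
$\frac{1}{\left(1566 - 37061\right) + K{\left(-50,B \right)}} = \frac{1}{\left(1566 - 37061\right) - - 200 \left(1 + 0\right)} = \frac{1}{\left(1566 - 37061\right) - \left(-200\right) 1} = \frac{1}{-35495 + 200} = \frac{1}{-35295} = - \frac{1}{35295}$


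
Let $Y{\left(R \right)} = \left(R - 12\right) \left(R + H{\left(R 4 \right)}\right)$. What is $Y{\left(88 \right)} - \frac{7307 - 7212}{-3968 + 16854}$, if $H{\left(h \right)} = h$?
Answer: $\frac{430907745}{12886} \approx 33440.0$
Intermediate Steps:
$Y{\left(R \right)} = 5 R \left(-12 + R\right)$ ($Y{\left(R \right)} = \left(R - 12\right) \left(R + R 4\right) = \left(-12 + R\right) \left(R + 4 R\right) = \left(-12 + R\right) 5 R = 5 R \left(-12 + R\right)$)
$Y{\left(88 \right)} - \frac{7307 - 7212}{-3968 + 16854} = 5 \cdot 88 \left(-12 + 88\right) - \frac{7307 - 7212}{-3968 + 16854} = 5 \cdot 88 \cdot 76 - \frac{95}{12886} = 33440 - 95 \cdot \frac{1}{12886} = 33440 - \frac{95}{12886} = \frac{430907745}{12886}$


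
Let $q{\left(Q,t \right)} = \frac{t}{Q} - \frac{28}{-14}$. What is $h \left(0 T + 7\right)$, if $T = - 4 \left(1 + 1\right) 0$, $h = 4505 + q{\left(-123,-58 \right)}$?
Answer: $\frac{3880933}{123} \approx 31552.0$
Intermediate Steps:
$q{\left(Q,t \right)} = 2 + \frac{t}{Q}$ ($q{\left(Q,t \right)} = \frac{t}{Q} - -2 = \frac{t}{Q} + 2 = 2 + \frac{t}{Q}$)
$h = \frac{554419}{123}$ ($h = 4505 + \left(2 - \frac{58}{-123}\right) = 4505 + \left(2 - - \frac{58}{123}\right) = 4505 + \left(2 + \frac{58}{123}\right) = 4505 + \frac{304}{123} = \frac{554419}{123} \approx 4507.5$)
$T = 0$ ($T = \left(-4\right) 2 \cdot 0 = \left(-8\right) 0 = 0$)
$h \left(0 T + 7\right) = \frac{554419 \left(0 \cdot 0 + 7\right)}{123} = \frac{554419 \left(0 + 7\right)}{123} = \frac{554419}{123} \cdot 7 = \frac{3880933}{123}$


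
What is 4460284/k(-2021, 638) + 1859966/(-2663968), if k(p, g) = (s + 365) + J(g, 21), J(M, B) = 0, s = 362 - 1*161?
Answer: 2970250276539/376951472 ≈ 7879.7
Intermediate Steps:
s = 201 (s = 362 - 161 = 201)
k(p, g) = 566 (k(p, g) = (201 + 365) + 0 = 566 + 0 = 566)
4460284/k(-2021, 638) + 1859966/(-2663968) = 4460284/566 + 1859966/(-2663968) = 4460284*(1/566) + 1859966*(-1/2663968) = 2230142/283 - 929983/1331984 = 2970250276539/376951472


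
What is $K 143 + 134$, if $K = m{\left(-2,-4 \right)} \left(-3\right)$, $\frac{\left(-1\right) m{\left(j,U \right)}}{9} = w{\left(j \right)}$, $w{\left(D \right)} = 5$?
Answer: $19439$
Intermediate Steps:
$m{\left(j,U \right)} = -45$ ($m{\left(j,U \right)} = \left(-9\right) 5 = -45$)
$K = 135$ ($K = \left(-45\right) \left(-3\right) = 135$)
$K 143 + 134 = 135 \cdot 143 + 134 = 19305 + 134 = 19439$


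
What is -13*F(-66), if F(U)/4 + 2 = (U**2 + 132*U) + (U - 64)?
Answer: 233376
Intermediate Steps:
F(U) = -264 + 4*U**2 + 532*U (F(U) = -8 + 4*((U**2 + 132*U) + (U - 64)) = -8 + 4*((U**2 + 132*U) + (-64 + U)) = -8 + 4*(-64 + U**2 + 133*U) = -8 + (-256 + 4*U**2 + 532*U) = -264 + 4*U**2 + 532*U)
-13*F(-66) = -13*(-264 + 4*(-66)**2 + 532*(-66)) = -13*(-264 + 4*4356 - 35112) = -13*(-264 + 17424 - 35112) = -13*(-17952) = 233376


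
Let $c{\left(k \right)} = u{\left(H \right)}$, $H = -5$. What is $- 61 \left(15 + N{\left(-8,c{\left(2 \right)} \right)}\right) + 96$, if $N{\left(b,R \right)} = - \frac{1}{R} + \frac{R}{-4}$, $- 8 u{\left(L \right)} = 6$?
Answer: $- \frac{43765}{48} \approx -911.77$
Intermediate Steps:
$u{\left(L \right)} = - \frac{3}{4}$ ($u{\left(L \right)} = \left(- \frac{1}{8}\right) 6 = - \frac{3}{4}$)
$c{\left(k \right)} = - \frac{3}{4}$
$N{\left(b,R \right)} = - \frac{1}{R} - \frac{R}{4}$ ($N{\left(b,R \right)} = - \frac{1}{R} + R \left(- \frac{1}{4}\right) = - \frac{1}{R} - \frac{R}{4}$)
$- 61 \left(15 + N{\left(-8,c{\left(2 \right)} \right)}\right) + 96 = - 61 \left(15 - - \frac{73}{48}\right) + 96 = - 61 \left(15 + \left(\left(-1\right) \left(- \frac{4}{3}\right) + \frac{3}{16}\right)\right) + 96 = - 61 \left(15 + \left(\frac{4}{3} + \frac{3}{16}\right)\right) + 96 = - 61 \left(15 + \frac{73}{48}\right) + 96 = \left(-61\right) \frac{793}{48} + 96 = - \frac{48373}{48} + 96 = - \frac{43765}{48}$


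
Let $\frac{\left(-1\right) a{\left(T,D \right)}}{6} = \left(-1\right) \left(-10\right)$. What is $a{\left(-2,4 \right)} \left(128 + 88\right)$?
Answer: $-12960$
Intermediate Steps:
$a{\left(T,D \right)} = -60$ ($a{\left(T,D \right)} = - 6 \left(\left(-1\right) \left(-10\right)\right) = \left(-6\right) 10 = -60$)
$a{\left(-2,4 \right)} \left(128 + 88\right) = - 60 \left(128 + 88\right) = \left(-60\right) 216 = -12960$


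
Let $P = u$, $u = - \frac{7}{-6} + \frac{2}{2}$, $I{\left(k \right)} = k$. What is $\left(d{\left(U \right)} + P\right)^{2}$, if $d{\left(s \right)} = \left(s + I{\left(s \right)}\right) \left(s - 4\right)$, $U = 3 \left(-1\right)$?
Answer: $\frac{70225}{36} \approx 1950.7$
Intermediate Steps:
$U = -3$
$u = \frac{13}{6}$ ($u = \left(-7\right) \left(- \frac{1}{6}\right) + 2 \cdot \frac{1}{2} = \frac{7}{6} + 1 = \frac{13}{6} \approx 2.1667$)
$d{\left(s \right)} = 2 s \left(-4 + s\right)$ ($d{\left(s \right)} = \left(s + s\right) \left(s - 4\right) = 2 s \left(-4 + s\right)$)
$P = \frac{13}{6} \approx 2.1667$
$\left(d{\left(U \right)} + P\right)^{2} = \left(2 \left(-3\right) \left(-4 - 3\right) + \frac{13}{6}\right)^{2} = \left(2 \left(-3\right) \left(-7\right) + \frac{13}{6}\right)^{2} = \left(42 + \frac{13}{6}\right)^{2} = \left(\frac{265}{6}\right)^{2} = \frac{70225}{36}$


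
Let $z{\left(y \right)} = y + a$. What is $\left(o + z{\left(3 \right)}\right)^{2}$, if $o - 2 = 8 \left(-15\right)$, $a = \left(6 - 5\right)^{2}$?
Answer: $12996$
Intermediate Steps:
$a = 1$ ($a = 1^{2} = 1$)
$z{\left(y \right)} = 1 + y$ ($z{\left(y \right)} = y + 1 = 1 + y$)
$o = -118$ ($o = 2 + 8 \left(-15\right) = 2 - 120 = -118$)
$\left(o + z{\left(3 \right)}\right)^{2} = \left(-118 + \left(1 + 3\right)\right)^{2} = \left(-118 + 4\right)^{2} = \left(-114\right)^{2} = 12996$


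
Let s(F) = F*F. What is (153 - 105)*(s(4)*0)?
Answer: 0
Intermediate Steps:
s(F) = F²
(153 - 105)*(s(4)*0) = (153 - 105)*(4²*0) = 48*(16*0) = 48*0 = 0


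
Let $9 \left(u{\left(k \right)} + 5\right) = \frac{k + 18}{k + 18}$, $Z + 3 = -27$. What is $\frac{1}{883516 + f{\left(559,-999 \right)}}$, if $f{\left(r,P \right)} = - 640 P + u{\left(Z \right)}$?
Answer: $\frac{9}{13705840} \approx 6.5665 \cdot 10^{-7}$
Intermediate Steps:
$Z = -30$ ($Z = -3 - 27 = -30$)
$u{\left(k \right)} = - \frac{44}{9}$ ($u{\left(k \right)} = -5 + \frac{\left(k + 18\right) \frac{1}{k + 18}}{9} = -5 + \frac{\left(18 + k\right) \frac{1}{18 + k}}{9} = -5 + \frac{1}{9} \cdot 1 = -5 + \frac{1}{9} = - \frac{44}{9}$)
$f{\left(r,P \right)} = - \frac{44}{9} - 640 P$ ($f{\left(r,P \right)} = - 640 P - \frac{44}{9} = - \frac{44}{9} - 640 P$)
$\frac{1}{883516 + f{\left(559,-999 \right)}} = \frac{1}{883516 - - \frac{5754196}{9}} = \frac{1}{883516 + \left(- \frac{44}{9} + 639360\right)} = \frac{1}{883516 + \frac{5754196}{9}} = \frac{1}{\frac{13705840}{9}} = \frac{9}{13705840}$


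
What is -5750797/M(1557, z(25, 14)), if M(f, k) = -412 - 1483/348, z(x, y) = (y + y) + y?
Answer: 153944412/11143 ≈ 13815.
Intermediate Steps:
z(x, y) = 3*y (z(x, y) = 2*y + y = 3*y)
M(f, k) = -144859/348 (M(f, k) = -412 - 1483/348 = -144859/348)
-5750797/M(1557, z(25, 14)) = -5750797/(-144859/348) = -5750797*(-348/144859) = 153944412/11143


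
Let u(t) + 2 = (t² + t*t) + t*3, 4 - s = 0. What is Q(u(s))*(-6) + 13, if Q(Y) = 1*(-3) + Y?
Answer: -221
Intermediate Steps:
s = 4 (s = 4 - 1*0 = 4 + 0 = 4)
u(t) = -2 + 2*t² + 3*t (u(t) = -2 + ((t² + t*t) + t*3) = -2 + ((t² + t²) + 3*t) = -2 + (2*t² + 3*t) = -2 + 2*t² + 3*t)
Q(Y) = -3 + Y
Q(u(s))*(-6) + 13 = (-3 + (-2 + 2*4² + 3*4))*(-6) + 13 = (-3 + (-2 + 2*16 + 12))*(-6) + 13 = (-3 + (-2 + 32 + 12))*(-6) + 13 = (-3 + 42)*(-6) + 13 = 39*(-6) + 13 = -234 + 13 = -221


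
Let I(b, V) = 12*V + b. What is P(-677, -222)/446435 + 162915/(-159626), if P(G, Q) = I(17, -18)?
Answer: -72762723599/71262633310 ≈ -1.0210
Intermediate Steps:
I(b, V) = b + 12*V
P(G, Q) = -199 (P(G, Q) = 17 + 12*(-18) = 17 - 216 = -199)
P(-677, -222)/446435 + 162915/(-159626) = -199/446435 + 162915/(-159626) = -199*1/446435 + 162915*(-1/159626) = -199/446435 - 162915/159626 = -72762723599/71262633310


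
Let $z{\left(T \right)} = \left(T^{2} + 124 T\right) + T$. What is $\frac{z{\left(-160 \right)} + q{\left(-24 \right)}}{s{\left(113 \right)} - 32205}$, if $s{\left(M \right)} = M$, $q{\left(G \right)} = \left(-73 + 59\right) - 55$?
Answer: $- \frac{5531}{32092} \approx -0.17235$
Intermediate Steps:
$q{\left(G \right)} = -69$ ($q{\left(G \right)} = -14 - 55 = -69$)
$z{\left(T \right)} = T^{2} + 125 T$
$\frac{z{\left(-160 \right)} + q{\left(-24 \right)}}{s{\left(113 \right)} - 32205} = \frac{- 160 \left(125 - 160\right) - 69}{113 - 32205} = \frac{\left(-160\right) \left(-35\right) - 69}{-32092} = \left(5600 - 69\right) \left(- \frac{1}{32092}\right) = 5531 \left(- \frac{1}{32092}\right) = - \frac{5531}{32092}$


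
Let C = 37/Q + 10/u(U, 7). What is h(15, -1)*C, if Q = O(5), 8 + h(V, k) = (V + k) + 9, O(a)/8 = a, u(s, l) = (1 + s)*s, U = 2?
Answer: 311/8 ≈ 38.875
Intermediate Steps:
u(s, l) = s*(1 + s)
O(a) = 8*a
h(V, k) = 1 + V + k (h(V, k) = -8 + ((V + k) + 9) = -8 + (9 + V + k) = 1 + V + k)
Q = 40 (Q = 8*5 = 40)
C = 311/120 (C = 37/40 + 10/((2*(1 + 2))) = 37*(1/40) + 10/((2*3)) = 37/40 + 10/6 = 37/40 + 10*(⅙) = 37/40 + 5/3 = 311/120 ≈ 2.5917)
h(15, -1)*C = (1 + 15 - 1)*(311/120) = 15*(311/120) = 311/8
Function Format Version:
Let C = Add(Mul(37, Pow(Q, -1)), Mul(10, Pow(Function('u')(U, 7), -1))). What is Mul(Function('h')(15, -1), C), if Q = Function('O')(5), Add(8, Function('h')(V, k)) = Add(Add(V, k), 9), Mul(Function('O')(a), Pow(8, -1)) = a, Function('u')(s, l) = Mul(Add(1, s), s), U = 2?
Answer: Rational(311, 8) ≈ 38.875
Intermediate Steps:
Function('u')(s, l) = Mul(s, Add(1, s))
Function('O')(a) = Mul(8, a)
Function('h')(V, k) = Add(1, V, k) (Function('h')(V, k) = Add(-8, Add(Add(V, k), 9)) = Add(-8, Add(9, V, k)) = Add(1, V, k))
Q = 40 (Q = Mul(8, 5) = 40)
C = Rational(311, 120) (C = Add(Mul(37, Pow(40, -1)), Mul(10, Pow(Mul(2, Add(1, 2)), -1))) = Add(Mul(37, Rational(1, 40)), Mul(10, Pow(Mul(2, 3), -1))) = Add(Rational(37, 40), Mul(10, Pow(6, -1))) = Add(Rational(37, 40), Mul(10, Rational(1, 6))) = Add(Rational(37, 40), Rational(5, 3)) = Rational(311, 120) ≈ 2.5917)
Mul(Function('h')(15, -1), C) = Mul(Add(1, 15, -1), Rational(311, 120)) = Mul(15, Rational(311, 120)) = Rational(311, 8)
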